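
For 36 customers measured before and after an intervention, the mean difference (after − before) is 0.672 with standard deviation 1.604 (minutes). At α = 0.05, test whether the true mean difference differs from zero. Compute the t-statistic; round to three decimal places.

2.514

H0: μ_d = 0; H1: μ_d ≠ 0 (paired t-test on the differences, two-sided).
t = d̄/(s_d/√n) = 0.672/(1.604/√36) = 2.514
df = n − 1 = 35
Two-sided p-value ≈ 0.017
Since p ≈ 0.017 < α = 0.05, reject H0; the evidence is statistically significant.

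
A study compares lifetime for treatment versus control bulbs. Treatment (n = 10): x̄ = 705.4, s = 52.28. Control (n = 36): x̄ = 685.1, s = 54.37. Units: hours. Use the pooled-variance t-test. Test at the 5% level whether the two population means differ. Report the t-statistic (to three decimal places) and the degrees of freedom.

t = 1.053, df = 44

Let group 1 = treatment, group 2 = control. H0: μ_1 = μ_2; H1: μ_1 ≠ μ_2 (two-sample pooled-variance t-test, two-sided).
s_p² = [(10−1)·52.28² + (36−1)·54.37²]/(10+36−2) = 2910.5
t = (705.4 − 685.1)/√[2910.5·(1/10 + 1/36)] = 1.053
df = n₁ + n₂ − 2 = 44
Two-sided p-value ≈ 0.2982
Since p ≈ 0.2982 > α = 0.05, fail to reject H0; the evidence is not statistically significant.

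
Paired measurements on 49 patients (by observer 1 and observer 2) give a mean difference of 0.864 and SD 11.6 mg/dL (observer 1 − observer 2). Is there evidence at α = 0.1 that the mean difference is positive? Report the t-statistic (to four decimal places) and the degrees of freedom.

t = 0.5214, df = 48

H0: μ_d = 0; H1: μ_d > 0 (paired t-test on the differences, right-tailed).
t = d̄/(s_d/√n) = 0.864/(11.6/√49) = 0.5214
df = n − 1 = 48
p-value = P(T ≥ 0.5214) ≈ 0.3022
Since p ≈ 0.3022 > α = 0.1, fail to reject H0; the evidence is not statistically significant.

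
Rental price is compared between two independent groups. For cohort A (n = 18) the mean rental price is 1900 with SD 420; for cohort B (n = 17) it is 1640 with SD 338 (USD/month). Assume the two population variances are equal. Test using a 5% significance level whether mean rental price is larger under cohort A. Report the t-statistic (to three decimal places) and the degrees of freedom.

t = 2.010, df = 33

Let group 1 = cohort A, group 2 = cohort B. H0: μ_1 = μ_2; H1: μ_1 > μ_2 (two-sample pooled-variance t-test, right-tailed).
s_p² = [(18−1)·420² + (17−1)·338²]/(18+17−2) = 146264
t = (1900 − 1640)/√[146264·(1/18 + 1/17)] = 2.010
df = n₁ + n₂ − 2 = 33
p-value = P(T ≥ 2.010) ≈ 0.026
Since p ≈ 0.026 < α = 0.05, reject H0; the data support H1.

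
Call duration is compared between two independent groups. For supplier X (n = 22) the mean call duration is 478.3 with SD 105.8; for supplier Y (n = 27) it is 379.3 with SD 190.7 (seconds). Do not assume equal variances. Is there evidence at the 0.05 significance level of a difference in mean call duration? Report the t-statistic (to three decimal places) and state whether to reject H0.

Let group 1 = supplier X, group 2 = supplier Y. H0: μ_1 = μ_2; H1: μ_1 ≠ μ_2 (Welch's two-sample t-test, two-sided).
t = (x̄_1 − x̄_2)/√(s_1²/n_1 + s_2²/n_2) = (478.3 − 379.3)/√(105.8²/22 + 190.7²/27) = 2.298
Welch–Satterthwaite df ≈ 41.94
Two-sided p-value ≈ 0.027
Since p ≈ 0.027 < α = 0.05, reject H0; the data support H1.

t = 2.298; reject H0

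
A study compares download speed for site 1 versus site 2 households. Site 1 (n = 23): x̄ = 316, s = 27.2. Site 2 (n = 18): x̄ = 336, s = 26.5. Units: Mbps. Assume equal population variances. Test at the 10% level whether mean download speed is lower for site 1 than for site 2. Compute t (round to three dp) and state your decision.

t = -2.363; reject H0

Let group 1 = site 1, group 2 = site 2. H0: μ_1 = μ_2; H1: μ_1 < μ_2 (two-sample pooled-variance t-test, left-tailed).
s_p² = [(23−1)·27.2² + (18−1)·26.5²]/(23+18−2) = 723.455
t = (316 − 336)/√[723.455·(1/23 + 1/18)] = -2.363
df = n₁ + n₂ − 2 = 39
p-value = P(T ≤ -2.363) ≈ 0.0116
Since p ≈ 0.0116 < α = 0.1, reject H0; the data support H1.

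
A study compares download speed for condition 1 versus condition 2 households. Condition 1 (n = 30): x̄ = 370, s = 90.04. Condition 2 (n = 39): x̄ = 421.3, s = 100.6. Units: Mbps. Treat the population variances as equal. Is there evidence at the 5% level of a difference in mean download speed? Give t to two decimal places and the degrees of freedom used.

t = -2.20, df = 67

Let group 1 = condition 1, group 2 = condition 2. H0: μ_1 = μ_2; H1: μ_1 ≠ μ_2 (two-sample pooled-variance t-test, two-sided).
s_p² = [(30−1)·90.04² + (39−1)·100.6²]/(30+39−2) = 9248.99
t = (370 − 421.3)/√[9248.99·(1/30 + 1/39)] = -2.20
df = n₁ + n₂ − 2 = 67
Two-sided p-value ≈ 0.032
Since p ≈ 0.032 < α = 0.05, reject H0; the evidence is statistically significant.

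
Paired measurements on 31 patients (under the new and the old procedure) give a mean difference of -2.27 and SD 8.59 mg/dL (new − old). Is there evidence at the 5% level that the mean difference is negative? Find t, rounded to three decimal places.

-1.471

H0: μ_d = 0; H1: μ_d < 0 (paired t-test on the differences, left-tailed).
t = d̄/(s_d/√n) = -2.27/(8.59/√31) = -1.471
df = n − 1 = 30
p-value = P(T ≤ -1.471) ≈ 0.076
Since p ≈ 0.076 > α = 0.05, fail to reject H0; the data do not provide sufficient evidence against H0.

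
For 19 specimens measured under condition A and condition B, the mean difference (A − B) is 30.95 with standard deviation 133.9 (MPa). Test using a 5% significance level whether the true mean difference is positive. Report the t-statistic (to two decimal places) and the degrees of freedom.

H0: μ_d = 0; H1: μ_d > 0 (paired t-test on the differences, right-tailed).
t = d̄/(s_d/√n) = 30.95/(133.9/√19) = 1.01
df = n − 1 = 18
p-value = P(T ≥ 1.01) ≈ 0.164
Since p ≈ 0.164 > α = 0.05, fail to reject H0; the evidence is not statistically significant.

t = 1.01, df = 18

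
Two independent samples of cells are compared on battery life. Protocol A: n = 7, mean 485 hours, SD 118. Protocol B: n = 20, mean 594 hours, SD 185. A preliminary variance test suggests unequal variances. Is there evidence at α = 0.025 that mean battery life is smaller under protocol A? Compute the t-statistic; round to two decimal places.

-1.79

Let group 1 = protocol A, group 2 = protocol B. H0: μ_1 = μ_2; H1: μ_1 < μ_2 (Welch's two-sample t-test, left-tailed).
t = (x̄_1 − x̄_2)/√(s_1²/n_1 + s_2²/n_2) = (485 − 594)/√(118²/7 + 185²/20) = -1.79
Welch–Satterthwaite df ≈ 16.83
p-value = P(T ≤ -1.79) ≈ 0.0456
Since p ≈ 0.0456 > α = 0.025, fail to reject H0; the data do not provide sufficient evidence against H0.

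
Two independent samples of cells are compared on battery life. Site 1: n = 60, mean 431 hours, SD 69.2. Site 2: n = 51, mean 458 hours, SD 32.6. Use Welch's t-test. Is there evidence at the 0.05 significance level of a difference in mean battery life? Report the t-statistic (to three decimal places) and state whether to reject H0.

t = -2.691; reject H0

Let group 1 = site 1, group 2 = site 2. H0: μ_1 = μ_2; H1: μ_1 ≠ μ_2 (Welch's two-sample t-test, two-sided).
t = (x̄_1 − x̄_2)/√(s_1²/n_1 + s_2²/n_2) = (431 − 458)/√(69.2²/60 + 32.6²/51) = -2.691
Welch–Satterthwaite df ≈ 86.85
Two-sided p-value ≈ 0.009
Since p ≈ 0.009 < α = 0.05, reject H0; the evidence is statistically significant.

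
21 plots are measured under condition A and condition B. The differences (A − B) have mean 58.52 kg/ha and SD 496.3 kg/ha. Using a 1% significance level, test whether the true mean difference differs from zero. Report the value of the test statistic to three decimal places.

0.540

H0: μ_d = 0; H1: μ_d ≠ 0 (paired t-test on the differences, two-sided).
t = d̄/(s_d/√n) = 58.52/(496.3/√21) = 0.540
df = n − 1 = 20
Two-sided p-value ≈ 0.5949
Since p ≈ 0.5949 > α = 0.01, fail to reject H0; the evidence is not statistically significant.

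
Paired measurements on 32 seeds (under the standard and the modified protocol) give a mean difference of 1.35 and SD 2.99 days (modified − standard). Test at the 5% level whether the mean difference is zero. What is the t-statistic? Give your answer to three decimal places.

H0: μ_d = 0; H1: μ_d ≠ 0 (paired t-test on the differences, two-sided).
t = d̄/(s_d/√n) = 1.35/(2.99/√32) = 2.554
df = n − 1 = 31
Two-sided p-value ≈ 0.016
Since p ≈ 0.016 < α = 0.05, reject H0; the data support H1.

2.554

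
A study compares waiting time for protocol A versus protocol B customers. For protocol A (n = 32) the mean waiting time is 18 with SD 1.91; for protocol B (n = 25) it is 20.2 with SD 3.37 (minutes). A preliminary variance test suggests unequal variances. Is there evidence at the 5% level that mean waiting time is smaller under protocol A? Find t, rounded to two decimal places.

-2.92

Let group 1 = protocol A, group 2 = protocol B. H0: μ_1 = μ_2; H1: μ_1 < μ_2 (Welch's two-sample t-test, left-tailed).
t = (x̄_1 − x̄_2)/√(s_1²/n_1 + s_2²/n_2) = (18 − 20.2)/√(1.91²/32 + 3.37²/25) = -2.92
Welch–Satterthwaite df ≈ 35.81
p-value = P(T ≤ -2.92) ≈ 0.0030
Since p ≈ 0.0030 < α = 0.05, reject H0; the data support H1.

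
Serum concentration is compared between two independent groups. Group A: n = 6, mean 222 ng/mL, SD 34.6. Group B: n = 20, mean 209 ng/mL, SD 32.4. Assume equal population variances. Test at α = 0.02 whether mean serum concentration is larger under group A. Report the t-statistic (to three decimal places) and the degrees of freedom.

t = 0.850, df = 24

Let group 1 = group A, group 2 = group B. H0: μ_1 = μ_2; H1: μ_1 > μ_2 (two-sample pooled-variance t-test, right-tailed).
s_p² = [(6−1)·34.6² + (20−1)·32.4²]/(6+20−2) = 1080.47
t = (222 − 209)/√[1080.47·(1/6 + 1/20)] = 0.850
df = n₁ + n₂ − 2 = 24
p-value = P(T ≥ 0.850) ≈ 0.2020
Since p ≈ 0.2020 > α = 0.02, fail to reject H0; the evidence is not statistically significant.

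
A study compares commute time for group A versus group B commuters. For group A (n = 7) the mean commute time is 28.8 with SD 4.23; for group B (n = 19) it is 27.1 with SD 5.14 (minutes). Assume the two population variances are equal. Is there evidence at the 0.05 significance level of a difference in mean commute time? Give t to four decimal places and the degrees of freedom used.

Let group 1 = group A, group 2 = group B. H0: μ_1 = μ_2; H1: μ_1 ≠ μ_2 (two-sample pooled-variance t-test, two-sided).
s_p² = [(7−1)·4.23² + (19−1)·5.14²]/(7+19−2) = 24.2879
t = (28.8 − 27.1)/√[24.2879·(1/7 + 1/19)] = 0.7802
df = n₁ + n₂ − 2 = 24
Two-sided p-value ≈ 0.443
Since p ≈ 0.443 > α = 0.05, fail to reject H0; the evidence is not statistically significant.

t = 0.7802, df = 24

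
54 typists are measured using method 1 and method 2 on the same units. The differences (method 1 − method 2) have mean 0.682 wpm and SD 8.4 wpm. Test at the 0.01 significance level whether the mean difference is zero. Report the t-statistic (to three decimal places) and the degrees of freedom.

H0: μ_d = 0; H1: μ_d ≠ 0 (paired t-test on the differences, two-sided).
t = d̄/(s_d/√n) = 0.682/(8.4/√54) = 0.597
df = n − 1 = 53
Two-sided p-value ≈ 0.553
Since p ≈ 0.553 > α = 0.01, fail to reject H0; the data do not provide sufficient evidence against H0.

t = 0.597, df = 53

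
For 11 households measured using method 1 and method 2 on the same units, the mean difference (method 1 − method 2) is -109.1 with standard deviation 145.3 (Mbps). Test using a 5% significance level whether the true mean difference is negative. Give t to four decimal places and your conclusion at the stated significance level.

t = -2.4903; reject H0

H0: μ_d = 0; H1: μ_d < 0 (paired t-test on the differences, left-tailed).
t = d̄/(s_d/√n) = -109.1/(145.3/√11) = -2.4903
df = n − 1 = 10
p-value = P(T ≤ -2.4903) ≈ 0.016
Since p ≈ 0.016 < α = 0.05, reject H0; the evidence is statistically significant.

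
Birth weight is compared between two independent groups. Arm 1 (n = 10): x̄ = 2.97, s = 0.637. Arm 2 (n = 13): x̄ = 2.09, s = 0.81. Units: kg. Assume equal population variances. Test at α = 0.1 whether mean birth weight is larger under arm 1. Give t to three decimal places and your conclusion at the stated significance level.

Let group 1 = arm 1, group 2 = arm 2. H0: μ_1 = μ_2; H1: μ_1 > μ_2 (two-sample pooled-variance t-test, right-tailed).
s_p² = [(10−1)·0.637² + (13−1)·0.81²]/(10+13−2) = 0.548815
t = (2.97 − 2.09)/√[0.548815·(1/10 + 1/13)] = 2.824
df = n₁ + n₂ − 2 = 21
p-value = P(T ≥ 2.824) ≈ 0.0051
Since p ≈ 0.0051 < α = 0.1, reject H0; the data support H1.

t = 2.824; reject H0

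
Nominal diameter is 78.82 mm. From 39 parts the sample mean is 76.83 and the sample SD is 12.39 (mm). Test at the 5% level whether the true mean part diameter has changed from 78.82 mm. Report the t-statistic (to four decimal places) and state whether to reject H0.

H0: μ = 78.82; H1: μ ≠ 78.82 (one-sample t-test, two-sided).
t = (x̄ − μ₀)/(s/√n) = (76.83 − 78.82)/(12.39/√39) = -1.0030
df = n − 1 = 38
Two-sided p-value ≈ 0.322
Since p ≈ 0.322 > α = 0.05, fail to reject H0; the data do not provide sufficient evidence against H0.

t = -1.0030; fail to reject H0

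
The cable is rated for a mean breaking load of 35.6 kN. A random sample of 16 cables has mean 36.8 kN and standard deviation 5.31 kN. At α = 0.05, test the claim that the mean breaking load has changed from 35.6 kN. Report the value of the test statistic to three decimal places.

0.904

H0: μ = 35.6; H1: μ ≠ 35.6 (one-sample t-test, two-sided).
t = (x̄ − μ₀)/(s/√n) = (36.8 − 35.6)/(5.31/√16) = 0.904
df = n − 1 = 15
Two-sided p-value ≈ 0.3803
Since p ≈ 0.3803 > α = 0.05, fail to reject H0; the data do not provide sufficient evidence against H0.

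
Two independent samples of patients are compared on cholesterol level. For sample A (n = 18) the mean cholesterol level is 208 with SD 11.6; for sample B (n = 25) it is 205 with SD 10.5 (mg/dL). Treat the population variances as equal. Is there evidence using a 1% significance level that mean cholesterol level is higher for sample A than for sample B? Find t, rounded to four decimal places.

Let group 1 = sample A, group 2 = sample B. H0: μ_1 = μ_2; H1: μ_1 > μ_2 (two-sample pooled-variance t-test, right-tailed).
s_p² = [(18−1)·11.6² + (25−1)·10.5²]/(18+25−2) = 120.33
t = (208 − 205)/√[120.33·(1/18 + 1/25)] = 0.8847
df = n₁ + n₂ − 2 = 41
p-value = P(T ≥ 0.8847) ≈ 0.1907
Since p ≈ 0.1907 > α = 0.01, fail to reject H0; the evidence is not statistically significant.

0.8847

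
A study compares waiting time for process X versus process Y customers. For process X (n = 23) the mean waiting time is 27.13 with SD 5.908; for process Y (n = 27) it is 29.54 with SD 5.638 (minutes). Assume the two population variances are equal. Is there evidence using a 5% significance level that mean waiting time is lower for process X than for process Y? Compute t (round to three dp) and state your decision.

t = -1.474; fail to reject H0

Let group 1 = process X, group 2 = process Y. H0: μ_1 = μ_2; H1: μ_1 < μ_2 (two-sample pooled-variance t-test, left-tailed).
s_p² = [(23−1)·5.908² + (27−1)·5.638²]/(23+27−2) = 33.2159
t = (27.13 − 29.54)/√[33.2159·(1/23 + 1/27)] = -1.474
df = n₁ + n₂ − 2 = 48
p-value = P(T ≤ -1.474) ≈ 0.074
Since p ≈ 0.074 > α = 0.05, fail to reject H0; the data do not provide sufficient evidence against H0.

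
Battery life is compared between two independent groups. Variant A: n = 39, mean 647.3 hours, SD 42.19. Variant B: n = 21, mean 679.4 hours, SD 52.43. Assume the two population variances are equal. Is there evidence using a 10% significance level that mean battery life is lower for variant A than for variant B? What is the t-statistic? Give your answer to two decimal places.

Let group 1 = variant A, group 2 = variant B. H0: μ_1 = μ_2; H1: μ_1 < μ_2 (two-sample pooled-variance t-test, left-tailed).
s_p² = [(39−1)·42.19² + (21−1)·52.43²]/(39+21−2) = 2114.1
t = (647.3 − 679.4)/√[2114.1·(1/39 + 1/21)] = -2.58
df = n₁ + n₂ − 2 = 58
p-value = P(T ≤ -2.58) ≈ 0.0062
Since p ≈ 0.0062 < α = 0.1, reject H0; the evidence is statistically significant.

-2.58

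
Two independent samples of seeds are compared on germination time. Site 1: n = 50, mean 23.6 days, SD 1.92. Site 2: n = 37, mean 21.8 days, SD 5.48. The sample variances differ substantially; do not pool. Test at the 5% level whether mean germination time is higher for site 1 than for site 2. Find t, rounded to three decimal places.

Let group 1 = site 1, group 2 = site 2. H0: μ_1 = μ_2; H1: μ_1 > μ_2 (Welch's two-sample t-test, right-tailed).
t = (x̄_1 − x̄_2)/√(s_1²/n_1 + s_2²/n_2) = (23.6 − 21.8)/√(1.92²/50 + 5.48²/37) = 1.913
Welch–Satterthwaite df ≈ 42.58
p-value = P(T ≥ 1.913) ≈ 0.0312
Since p ≈ 0.0312 < α = 0.05, reject H0; the evidence is statistically significant.

1.913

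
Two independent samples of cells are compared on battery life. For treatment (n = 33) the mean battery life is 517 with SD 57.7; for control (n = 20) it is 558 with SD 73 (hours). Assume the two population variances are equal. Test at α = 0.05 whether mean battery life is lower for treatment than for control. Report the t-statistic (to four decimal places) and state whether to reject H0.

t = -2.2667; reject H0

Let group 1 = treatment, group 2 = control. H0: μ_1 = μ_2; H1: μ_1 < μ_2 (two-sample pooled-variance t-test, left-tailed).
s_p² = [(33−1)·57.7² + (20−1)·73²]/(33+20−2) = 4074.28
t = (517 − 558)/√[4074.28·(1/33 + 1/20)] = -2.2667
df = n₁ + n₂ − 2 = 51
p-value = P(T ≤ -2.2667) ≈ 0.014
Since p ≈ 0.014 < α = 0.05, reject H0; the evidence is statistically significant.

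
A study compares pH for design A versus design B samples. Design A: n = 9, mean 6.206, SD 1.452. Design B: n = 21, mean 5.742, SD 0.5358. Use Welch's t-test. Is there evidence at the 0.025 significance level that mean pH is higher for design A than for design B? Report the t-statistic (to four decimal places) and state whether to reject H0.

Let group 1 = design A, group 2 = design B. H0: μ_1 = μ_2; H1: μ_1 > μ_2 (Welch's two-sample t-test, right-tailed).
t = (x̄_1 − x̄_2)/√(s_1²/n_1 + s_2²/n_2) = (6.206 − 5.742)/√(1.452²/9 + 0.5358²/21) = 0.9319
Welch–Satterthwaite df ≈ 8.95
p-value = P(T ≥ 0.9319) ≈ 0.188
Since p ≈ 0.188 > α = 0.025, fail to reject H0; the evidence is not statistically significant.

t = 0.9319; fail to reject H0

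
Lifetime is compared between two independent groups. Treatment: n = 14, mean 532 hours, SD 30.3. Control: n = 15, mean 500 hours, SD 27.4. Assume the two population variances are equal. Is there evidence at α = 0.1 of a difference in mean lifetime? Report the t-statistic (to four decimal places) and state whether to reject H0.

t = 2.9866; reject H0

Let group 1 = treatment, group 2 = control. H0: μ_1 = μ_2; H1: μ_1 ≠ μ_2 (two-sample pooled-variance t-test, two-sided).
s_p² = [(14−1)·30.3² + (15−1)·27.4²]/(14+15−2) = 831.326
t = (532 − 500)/√[831.326·(1/14 + 1/15)] = 2.9866
df = n₁ + n₂ − 2 = 27
Two-sided p-value ≈ 0.0059
Since p ≈ 0.0059 < α = 0.1, reject H0; the evidence is statistically significant.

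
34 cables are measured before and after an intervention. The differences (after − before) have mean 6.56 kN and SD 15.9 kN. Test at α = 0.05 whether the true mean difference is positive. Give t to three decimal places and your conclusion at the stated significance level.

t = 2.406; reject H0

H0: μ_d = 0; H1: μ_d > 0 (paired t-test on the differences, right-tailed).
t = d̄/(s_d/√n) = 6.56/(15.9/√34) = 2.406
df = n − 1 = 33
p-value = P(T ≥ 2.406) ≈ 0.011
Since p ≈ 0.011 < α = 0.05, reject H0; the evidence is statistically significant.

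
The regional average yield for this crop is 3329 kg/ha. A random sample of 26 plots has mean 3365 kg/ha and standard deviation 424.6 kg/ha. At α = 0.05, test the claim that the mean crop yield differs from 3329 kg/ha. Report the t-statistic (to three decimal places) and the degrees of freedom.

H0: μ = 3329; H1: μ ≠ 3329 (one-sample t-test, two-sided).
t = (x̄ − μ₀)/(s/√n) = (3365 − 3329)/(424.6/√26) = 0.432
df = n − 1 = 25
Two-sided p-value ≈ 0.6692
Since p ≈ 0.6692 > α = 0.05, fail to reject H0; the data do not provide sufficient evidence against H0.

t = 0.432, df = 25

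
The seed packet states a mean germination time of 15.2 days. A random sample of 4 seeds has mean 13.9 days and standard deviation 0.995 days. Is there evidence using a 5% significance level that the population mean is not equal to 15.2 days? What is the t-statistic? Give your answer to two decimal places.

-2.61

H0: μ = 15.2; H1: μ ≠ 15.2 (one-sample t-test, two-sided).
t = (x̄ − μ₀)/(s/√n) = (13.9 − 15.2)/(0.995/√4) = -2.61
df = n − 1 = 3
Two-sided p-value ≈ 0.0795
Since p ≈ 0.0795 > α = 0.05, fail to reject H0; the evidence is not statistically significant.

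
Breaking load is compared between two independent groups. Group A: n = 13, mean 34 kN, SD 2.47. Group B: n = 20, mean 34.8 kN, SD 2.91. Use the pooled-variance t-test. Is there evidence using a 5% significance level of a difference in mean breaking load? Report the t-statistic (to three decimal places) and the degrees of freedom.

t = -0.817, df = 31

Let group 1 = group A, group 2 = group B. H0: μ_1 = μ_2; H1: μ_1 ≠ μ_2 (two-sample pooled-variance t-test, two-sided).
s_p² = [(13−1)·2.47² + (20−1)·2.91²]/(13+20−2) = 7.55176
t = (34 − 34.8)/√[7.55176·(1/13 + 1/20)] = -0.817
df = n₁ + n₂ − 2 = 31
Two-sided p-value ≈ 0.420
Since p ≈ 0.420 > α = 0.05, fail to reject H0; the evidence is not statistically significant.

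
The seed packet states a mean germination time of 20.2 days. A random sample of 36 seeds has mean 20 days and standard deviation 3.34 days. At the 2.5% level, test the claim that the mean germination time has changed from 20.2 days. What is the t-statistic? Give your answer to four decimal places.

-0.3593

H0: μ = 20.2; H1: μ ≠ 20.2 (one-sample t-test, two-sided).
t = (x̄ − μ₀)/(s/√n) = (20 − 20.2)/(3.34/√36) = -0.3593
df = n − 1 = 35
Two-sided p-value ≈ 0.7215
Since p ≈ 0.7215 > α = 0.025, fail to reject H0; the evidence is not statistically significant.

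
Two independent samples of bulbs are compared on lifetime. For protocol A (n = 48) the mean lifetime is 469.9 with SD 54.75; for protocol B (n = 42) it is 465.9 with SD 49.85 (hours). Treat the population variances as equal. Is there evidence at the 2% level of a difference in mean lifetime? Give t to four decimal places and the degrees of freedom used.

Let group 1 = protocol A, group 2 = protocol B. H0: μ_1 = μ_2; H1: μ_1 ≠ μ_2 (two-sample pooled-variance t-test, two-sided).
s_p² = [(48−1)·54.75² + (42−1)·49.85²]/(48+42−2) = 2758.77
t = (469.9 − 465.9)/√[2758.77·(1/48 + 1/42)] = 0.3604
df = n₁ + n₂ − 2 = 88
Two-sided p-value ≈ 0.719
Since p ≈ 0.719 > α = 0.02, fail to reject H0; the data do not provide sufficient evidence against H0.

t = 0.3604, df = 88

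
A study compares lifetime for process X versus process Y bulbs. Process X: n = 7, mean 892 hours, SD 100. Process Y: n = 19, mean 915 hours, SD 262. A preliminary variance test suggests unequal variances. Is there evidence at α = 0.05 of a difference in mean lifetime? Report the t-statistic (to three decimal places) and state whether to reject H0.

Let group 1 = process X, group 2 = process Y. H0: μ_1 = μ_2; H1: μ_1 ≠ μ_2 (Welch's two-sample t-test, two-sided).
t = (x̄_1 − x̄_2)/√(s_1²/n_1 + s_2²/n_2) = (892 − 915)/√(100²/7 + 262²/19) = -0.324
Welch–Satterthwaite df ≈ 23.86
Two-sided p-value ≈ 0.749
Since p ≈ 0.749 > α = 0.05, fail to reject H0; the evidence is not statistically significant.

t = -0.324; fail to reject H0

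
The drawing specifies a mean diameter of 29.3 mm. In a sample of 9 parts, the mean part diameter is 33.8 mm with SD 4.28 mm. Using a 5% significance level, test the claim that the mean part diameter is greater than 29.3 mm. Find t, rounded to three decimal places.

H0: μ = 29.3; H1: μ > 29.3 (one-sample t-test, right-tailed).
t = (x̄ − μ₀)/(s/√n) = (33.8 − 29.3)/(4.28/√9) = 3.154
df = n − 1 = 8
p-value = P(T ≥ 3.154) ≈ 0.0068
Since p ≈ 0.0068 < α = 0.05, reject H0; the evidence is statistically significant.

3.154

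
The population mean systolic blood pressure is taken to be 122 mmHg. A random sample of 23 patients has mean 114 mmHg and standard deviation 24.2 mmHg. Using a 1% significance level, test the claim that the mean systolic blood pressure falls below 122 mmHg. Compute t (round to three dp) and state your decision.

t = -1.585; fail to reject H0

H0: μ = 122; H1: μ < 122 (one-sample t-test, left-tailed).
t = (x̄ − μ₀)/(s/√n) = (114 − 122)/(24.2/√23) = -1.585
df = n − 1 = 22
p-value = P(T ≤ -1.585) ≈ 0.0636
Since p ≈ 0.0636 > α = 0.01, fail to reject H0; the data do not provide sufficient evidence against H0.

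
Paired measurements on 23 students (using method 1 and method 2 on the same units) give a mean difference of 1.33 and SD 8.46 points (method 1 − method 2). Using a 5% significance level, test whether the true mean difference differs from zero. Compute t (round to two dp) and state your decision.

t = 0.75; fail to reject H0

H0: μ_d = 0; H1: μ_d ≠ 0 (paired t-test on the differences, two-sided).
t = d̄/(s_d/√n) = 1.33/(8.46/√23) = 0.75
df = n − 1 = 22
Two-sided p-value ≈ 0.459
Since p ≈ 0.459 > α = 0.05, fail to reject H0; the data do not provide sufficient evidence against H0.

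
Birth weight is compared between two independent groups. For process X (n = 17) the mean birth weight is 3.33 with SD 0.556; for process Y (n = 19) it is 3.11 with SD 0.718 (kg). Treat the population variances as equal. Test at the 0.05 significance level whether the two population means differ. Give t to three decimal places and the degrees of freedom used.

t = 1.019, df = 34

Let group 1 = process X, group 2 = process Y. H0: μ_1 = μ_2; H1: μ_1 ≠ μ_2 (two-sample pooled-variance t-test, two-sided).
s_p² = [(17−1)·0.556² + (19−1)·0.718²]/(17+19−2) = 0.4184
t = (3.33 − 3.11)/√[0.4184·(1/17 + 1/19)] = 1.019
df = n₁ + n₂ − 2 = 34
Two-sided p-value ≈ 0.3155
Since p ≈ 0.3155 > α = 0.05, fail to reject H0; the data do not provide sufficient evidence against H0.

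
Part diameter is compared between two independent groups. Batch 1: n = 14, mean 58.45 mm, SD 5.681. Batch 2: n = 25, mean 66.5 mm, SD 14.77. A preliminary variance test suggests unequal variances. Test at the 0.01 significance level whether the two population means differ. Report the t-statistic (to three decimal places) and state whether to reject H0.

t = -2.424; fail to reject H0

Let group 1 = batch 1, group 2 = batch 2. H0: μ_1 = μ_2; H1: μ_1 ≠ μ_2 (Welch's two-sample t-test, two-sided).
t = (x̄_1 − x̄_2)/√(s_1²/n_1 + s_2²/n_2) = (58.45 − 66.5)/√(5.681²/14 + 14.77²/25) = -2.424
Welch–Satterthwaite df ≈ 33.98
Two-sided p-value ≈ 0.021
Since p ≈ 0.021 > α = 0.01, fail to reject H0; the evidence is not statistically significant.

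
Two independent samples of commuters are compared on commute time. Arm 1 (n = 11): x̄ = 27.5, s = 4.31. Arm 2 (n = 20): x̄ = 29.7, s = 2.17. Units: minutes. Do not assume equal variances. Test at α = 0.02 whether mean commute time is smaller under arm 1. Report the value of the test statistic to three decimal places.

Let group 1 = arm 1, group 2 = arm 2. H0: μ_1 = μ_2; H1: μ_1 < μ_2 (Welch's two-sample t-test, left-tailed).
t = (x̄_1 − x̄_2)/√(s_1²/n_1 + s_2²/n_2) = (27.5 − 29.7)/√(4.31²/11 + 2.17²/20) = -1.586
Welch–Satterthwaite df ≈ 12.85
p-value = P(T ≤ -1.586) ≈ 0.069
Since p ≈ 0.069 > α = 0.02, fail to reject H0; the data do not provide sufficient evidence against H0.

-1.586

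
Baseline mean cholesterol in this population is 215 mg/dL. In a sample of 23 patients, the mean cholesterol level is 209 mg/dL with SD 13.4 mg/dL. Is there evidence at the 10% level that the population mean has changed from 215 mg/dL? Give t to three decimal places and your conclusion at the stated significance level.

t = -2.147; reject H0

H0: μ = 215; H1: μ ≠ 215 (one-sample t-test, two-sided).
t = (x̄ − μ₀)/(s/√n) = (209 − 215)/(13.4/√23) = -2.147
df = n − 1 = 22
Two-sided p-value ≈ 0.0430
Since p ≈ 0.0430 < α = 0.1, reject H0; the evidence is statistically significant.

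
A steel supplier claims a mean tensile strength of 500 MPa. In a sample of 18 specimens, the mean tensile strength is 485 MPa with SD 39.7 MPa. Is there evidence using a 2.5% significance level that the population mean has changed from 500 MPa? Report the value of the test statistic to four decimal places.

H0: μ = 500; H1: μ ≠ 500 (one-sample t-test, two-sided).
t = (x̄ − μ₀)/(s/√n) = (485 − 500)/(39.7/√18) = -1.6030
df = n − 1 = 17
Two-sided p-value ≈ 0.1273
Since p ≈ 0.1273 > α = 0.025, fail to reject H0; the evidence is not statistically significant.

-1.6030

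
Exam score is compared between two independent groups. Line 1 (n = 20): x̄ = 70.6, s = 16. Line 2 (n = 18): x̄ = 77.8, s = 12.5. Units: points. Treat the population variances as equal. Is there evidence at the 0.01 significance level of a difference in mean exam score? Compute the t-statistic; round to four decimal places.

Let group 1 = line 1, group 2 = line 2. H0: μ_1 = μ_2; H1: μ_1 ≠ μ_2 (two-sample pooled-variance t-test, two-sided).
s_p² = [(20−1)·16² + (18−1)·12.5²]/(20+18−2) = 208.896
t = (70.6 − 77.8)/√[208.896·(1/20 + 1/18)] = -1.5333
df = n₁ + n₂ − 2 = 36
Two-sided p-value ≈ 0.1339
Since p ≈ 0.1339 > α = 0.01, fail to reject H0; the evidence is not statistically significant.

-1.5333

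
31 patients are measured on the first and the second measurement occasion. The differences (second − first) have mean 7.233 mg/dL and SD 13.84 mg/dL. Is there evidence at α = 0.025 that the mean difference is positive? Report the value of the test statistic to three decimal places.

2.910

H0: μ_d = 0; H1: μ_d > 0 (paired t-test on the differences, right-tailed).
t = d̄/(s_d/√n) = 7.233/(13.84/√31) = 2.910
df = n − 1 = 30
p-value = P(T ≥ 2.910) ≈ 0.0034
Since p ≈ 0.0034 < α = 0.025, reject H0; the evidence is statistically significant.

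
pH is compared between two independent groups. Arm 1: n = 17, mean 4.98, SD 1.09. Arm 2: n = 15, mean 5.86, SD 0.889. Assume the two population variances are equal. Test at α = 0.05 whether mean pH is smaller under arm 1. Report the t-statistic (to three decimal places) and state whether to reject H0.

t = -2.481; reject H0

Let group 1 = arm 1, group 2 = arm 2. H0: μ_1 = μ_2; H1: μ_1 < μ_2 (two-sample pooled-variance t-test, left-tailed).
s_p² = [(17−1)·1.09² + (15−1)·0.889²]/(17+15−2) = 1.00247
t = (4.98 − 5.86)/√[1.00247·(1/17 + 1/15)] = -2.481
df = n₁ + n₂ − 2 = 30
p-value = P(T ≤ -2.481) ≈ 0.0095
Since p ≈ 0.0095 < α = 0.05, reject H0; the evidence is statistically significant.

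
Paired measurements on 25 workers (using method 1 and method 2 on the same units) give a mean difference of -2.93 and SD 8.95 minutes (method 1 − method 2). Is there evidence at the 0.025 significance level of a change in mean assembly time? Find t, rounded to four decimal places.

-1.6369

H0: μ_d = 0; H1: μ_d ≠ 0 (paired t-test on the differences, two-sided).
t = d̄/(s_d/√n) = -2.93/(8.95/√25) = -1.6369
df = n − 1 = 24
Two-sided p-value ≈ 0.115
Since p ≈ 0.115 > α = 0.025, fail to reject H0; the evidence is not statistically significant.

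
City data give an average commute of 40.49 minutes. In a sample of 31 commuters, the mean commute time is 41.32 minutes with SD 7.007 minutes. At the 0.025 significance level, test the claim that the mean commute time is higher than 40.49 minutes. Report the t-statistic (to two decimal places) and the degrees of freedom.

H0: μ = 40.49; H1: μ > 40.49 (one-sample t-test, right-tailed).
t = (x̄ − μ₀)/(s/√n) = (41.32 − 40.49)/(7.007/√31) = 0.66
df = n − 1 = 30
p-value = P(T ≥ 0.66) ≈ 0.257
Since p ≈ 0.257 > α = 0.025, fail to reject H0; the data do not provide sufficient evidence against H0.

t = 0.66, df = 30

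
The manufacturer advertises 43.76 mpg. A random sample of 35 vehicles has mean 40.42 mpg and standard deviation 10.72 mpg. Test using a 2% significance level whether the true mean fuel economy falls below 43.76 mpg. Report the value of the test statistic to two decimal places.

H0: μ = 43.76; H1: μ < 43.76 (one-sample t-test, left-tailed).
t = (x̄ − μ₀)/(s/√n) = (40.42 − 43.76)/(10.72/√35) = -1.84
df = n − 1 = 34
p-value = P(T ≤ -1.84) ≈ 0.0370
Since p ≈ 0.0370 > α = 0.02, fail to reject H0; the data do not provide sufficient evidence against H0.

-1.84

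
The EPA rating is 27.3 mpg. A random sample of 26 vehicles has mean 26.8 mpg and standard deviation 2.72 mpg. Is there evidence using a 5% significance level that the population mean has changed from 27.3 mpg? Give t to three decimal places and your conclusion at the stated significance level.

t = -0.937; fail to reject H0

H0: μ = 27.3; H1: μ ≠ 27.3 (one-sample t-test, two-sided).
t = (x̄ − μ₀)/(s/√n) = (26.8 − 27.3)/(2.72/√26) = -0.937
df = n − 1 = 25
Two-sided p-value ≈ 0.358
Since p ≈ 0.358 > α = 0.05, fail to reject H0; the data do not provide sufficient evidence against H0.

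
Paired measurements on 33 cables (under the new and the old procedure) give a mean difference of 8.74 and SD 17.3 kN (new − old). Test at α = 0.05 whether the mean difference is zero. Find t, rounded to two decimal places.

H0: μ_d = 0; H1: μ_d ≠ 0 (paired t-test on the differences, two-sided).
t = d̄/(s_d/√n) = 8.74/(17.3/√33) = 2.90
df = n − 1 = 32
Two-sided p-value ≈ 0.007
Since p ≈ 0.007 < α = 0.05, reject H0; the data support H1.

2.90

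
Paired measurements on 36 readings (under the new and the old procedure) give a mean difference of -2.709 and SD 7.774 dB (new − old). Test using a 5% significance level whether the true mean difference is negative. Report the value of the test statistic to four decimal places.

-2.0908

H0: μ_d = 0; H1: μ_d < 0 (paired t-test on the differences, left-tailed).
t = d̄/(s_d/√n) = -2.709/(7.774/√36) = -2.0908
df = n − 1 = 35
p-value = P(T ≤ -2.0908) ≈ 0.022
Since p ≈ 0.022 < α = 0.05, reject H0; the data support H1.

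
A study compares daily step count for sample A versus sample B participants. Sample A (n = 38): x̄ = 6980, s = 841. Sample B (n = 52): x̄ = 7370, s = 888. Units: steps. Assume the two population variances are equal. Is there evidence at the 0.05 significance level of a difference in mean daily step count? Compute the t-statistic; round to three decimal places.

-2.104

Let group 1 = sample A, group 2 = sample B. H0: μ_1 = μ_2; H1: μ_1 ≠ μ_2 (two-sample pooled-variance t-test, two-sided).
s_p² = [(38−1)·841² + (52−1)·888²]/(38+52−2) = 754377
t = (6980 − 7370)/√[754377·(1/38 + 1/52)] = -2.104
df = n₁ + n₂ − 2 = 88
Two-sided p-value ≈ 0.0382
Since p ≈ 0.0382 < α = 0.05, reject H0; the data support H1.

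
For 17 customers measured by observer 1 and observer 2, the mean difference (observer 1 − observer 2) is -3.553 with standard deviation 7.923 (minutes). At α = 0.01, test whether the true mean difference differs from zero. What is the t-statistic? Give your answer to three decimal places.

H0: μ_d = 0; H1: μ_d ≠ 0 (paired t-test on the differences, two-sided).
t = d̄/(s_d/√n) = -3.553/(7.923/√17) = -1.849
df = n − 1 = 16
Two-sided p-value ≈ 0.083
Since p ≈ 0.083 > α = 0.01, fail to reject H0; the data do not provide sufficient evidence against H0.

-1.849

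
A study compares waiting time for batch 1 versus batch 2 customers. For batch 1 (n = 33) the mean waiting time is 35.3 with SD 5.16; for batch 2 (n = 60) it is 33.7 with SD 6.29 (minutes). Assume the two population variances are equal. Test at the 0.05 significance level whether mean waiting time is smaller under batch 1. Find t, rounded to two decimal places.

Let group 1 = batch 1, group 2 = batch 2. H0: μ_1 = μ_2; H1: μ_1 < μ_2 (two-sample pooled-variance t-test, left-tailed).
s_p² = [(33−1)·5.16² + (60−1)·6.29²]/(33+60−2) = 35.0143
t = (35.3 − 33.7)/√[35.0143·(1/33 + 1/60)] = 1.25
df = n₁ + n₂ − 2 = 91
p-value = P(T ≤ 1.25) ≈ 0.8923
Since p ≈ 0.8923 > α = 0.05, fail to reject H0; the evidence is not statistically significant.

1.25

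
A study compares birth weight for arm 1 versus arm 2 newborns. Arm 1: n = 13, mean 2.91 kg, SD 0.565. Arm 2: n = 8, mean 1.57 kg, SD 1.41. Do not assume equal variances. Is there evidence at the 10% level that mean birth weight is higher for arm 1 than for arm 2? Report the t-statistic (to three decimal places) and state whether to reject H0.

Let group 1 = arm 1, group 2 = arm 2. H0: μ_1 = μ_2; H1: μ_1 > μ_2 (Welch's two-sample t-test, right-tailed).
t = (x̄_1 − x̄_2)/√(s_1²/n_1 + s_2²/n_2) = (2.91 − 1.57)/√(0.565²/13 + 1.41²/8) = 2.564
Welch–Satterthwaite df ≈ 8.40
p-value = P(T ≥ 2.564) ≈ 0.016
Since p ≈ 0.016 < α = 0.1, reject H0; the evidence is statistically significant.

t = 2.564; reject H0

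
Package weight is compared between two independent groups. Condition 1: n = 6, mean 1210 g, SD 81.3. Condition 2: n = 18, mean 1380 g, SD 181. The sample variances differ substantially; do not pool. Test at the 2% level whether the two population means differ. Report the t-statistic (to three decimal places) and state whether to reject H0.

t = -3.145; reject H0

Let group 1 = condition 1, group 2 = condition 2. H0: μ_1 = μ_2; H1: μ_1 ≠ μ_2 (Welch's two-sample t-test, two-sided).
t = (x̄_1 − x̄_2)/√(s_1²/n_1 + s_2²/n_2) = (1210 − 1380)/√(81.3²/6 + 181²/18) = -3.145
Welch–Satterthwaite df ≈ 19.51
Two-sided p-value ≈ 0.005
Since p ≈ 0.005 < α = 0.02, reject H0; the data support H1.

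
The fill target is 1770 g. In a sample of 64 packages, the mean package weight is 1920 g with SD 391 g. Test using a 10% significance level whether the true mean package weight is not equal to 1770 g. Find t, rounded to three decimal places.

3.069

H0: μ = 1770; H1: μ ≠ 1770 (one-sample t-test, two-sided).
t = (x̄ − μ₀)/(s/√n) = (1920 − 1770)/(391/√64) = 3.069
df = n − 1 = 63
Two-sided p-value ≈ 0.0032
Since p ≈ 0.0032 < α = 0.1, reject H0; the data support H1.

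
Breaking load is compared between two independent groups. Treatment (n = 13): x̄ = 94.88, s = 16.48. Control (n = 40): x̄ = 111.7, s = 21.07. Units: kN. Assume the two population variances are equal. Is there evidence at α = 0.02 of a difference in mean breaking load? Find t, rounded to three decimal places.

Let group 1 = treatment, group 2 = control. H0: μ_1 = μ_2; H1: μ_1 ≠ μ_2 (two-sample pooled-variance t-test, two-sided).
s_p² = [(13−1)·16.48² + (40−1)·21.07²]/(13+40−2) = 403.391
t = (94.88 − 111.7)/√[403.391·(1/13 + 1/40)] = -2.623
df = n₁ + n₂ − 2 = 51
Two-sided p-value ≈ 0.0115
Since p ≈ 0.0115 < α = 0.02, reject H0; the evidence is statistically significant.

-2.623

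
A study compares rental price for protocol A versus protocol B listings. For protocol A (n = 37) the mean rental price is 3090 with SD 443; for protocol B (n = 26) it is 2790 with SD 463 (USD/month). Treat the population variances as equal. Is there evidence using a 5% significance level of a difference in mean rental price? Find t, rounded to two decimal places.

Let group 1 = protocol A, group 2 = protocol B. H0: μ_1 = μ_2; H1: μ_1 ≠ μ_2 (two-sample pooled-variance t-test, two-sided).
s_p² = [(37−1)·443² + (26−1)·463²]/(37+26−2) = 203675
t = (3090 − 2790)/√[203675·(1/37 + 1/26)] = 2.60
df = n₁ + n₂ − 2 = 61
Two-sided p-value ≈ 0.0118
Since p ≈ 0.0118 < α = 0.05, reject H0; the evidence is statistically significant.

2.60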